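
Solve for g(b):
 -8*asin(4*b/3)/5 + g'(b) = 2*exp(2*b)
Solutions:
 g(b) = C1 + 8*b*asin(4*b/3)/5 + 2*sqrt(9 - 16*b^2)/5 + exp(2*b)


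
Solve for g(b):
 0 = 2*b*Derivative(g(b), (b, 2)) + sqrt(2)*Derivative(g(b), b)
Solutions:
 g(b) = C1 + C2*b^(1 - sqrt(2)/2)


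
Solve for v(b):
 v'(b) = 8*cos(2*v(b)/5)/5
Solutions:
 -8*b/5 - 5*log(sin(2*v(b)/5) - 1)/4 + 5*log(sin(2*v(b)/5) + 1)/4 = C1


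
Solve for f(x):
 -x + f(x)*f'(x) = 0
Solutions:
 f(x) = -sqrt(C1 + x^2)
 f(x) = sqrt(C1 + x^2)


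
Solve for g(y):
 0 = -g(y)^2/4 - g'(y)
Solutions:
 g(y) = 4/(C1 + y)


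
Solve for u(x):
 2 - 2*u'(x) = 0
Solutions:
 u(x) = C1 + x


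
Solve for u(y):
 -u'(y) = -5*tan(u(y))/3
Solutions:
 u(y) = pi - asin(C1*exp(5*y/3))
 u(y) = asin(C1*exp(5*y/3))


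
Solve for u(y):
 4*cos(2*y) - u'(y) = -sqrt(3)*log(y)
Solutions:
 u(y) = C1 + sqrt(3)*y*(log(y) - 1) + 2*sin(2*y)


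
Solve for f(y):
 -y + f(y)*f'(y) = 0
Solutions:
 f(y) = -sqrt(C1 + y^2)
 f(y) = sqrt(C1 + y^2)


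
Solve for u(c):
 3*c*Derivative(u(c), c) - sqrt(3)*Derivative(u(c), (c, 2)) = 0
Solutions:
 u(c) = C1 + C2*erfi(sqrt(2)*3^(1/4)*c/2)


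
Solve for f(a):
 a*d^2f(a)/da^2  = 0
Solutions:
 f(a) = C1 + C2*a


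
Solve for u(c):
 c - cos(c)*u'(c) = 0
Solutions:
 u(c) = C1 + Integral(c/cos(c), c)


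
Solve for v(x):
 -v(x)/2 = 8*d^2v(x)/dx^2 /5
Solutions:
 v(x) = C1*sin(sqrt(5)*x/4) + C2*cos(sqrt(5)*x/4)


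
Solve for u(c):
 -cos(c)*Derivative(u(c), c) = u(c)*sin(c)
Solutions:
 u(c) = C1*cos(c)


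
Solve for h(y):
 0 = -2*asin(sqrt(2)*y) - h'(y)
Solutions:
 h(y) = C1 - 2*y*asin(sqrt(2)*y) - sqrt(2)*sqrt(1 - 2*y^2)


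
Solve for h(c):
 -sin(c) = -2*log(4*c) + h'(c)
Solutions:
 h(c) = C1 + 2*c*log(c) - 2*c + 4*c*log(2) + cos(c)


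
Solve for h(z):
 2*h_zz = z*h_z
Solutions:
 h(z) = C1 + C2*erfi(z/2)


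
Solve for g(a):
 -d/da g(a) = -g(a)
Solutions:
 g(a) = C1*exp(a)


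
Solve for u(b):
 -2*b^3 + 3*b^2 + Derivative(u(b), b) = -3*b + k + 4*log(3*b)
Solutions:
 u(b) = C1 + b^4/2 - b^3 - 3*b^2/2 + b*k + 4*b*log(b) - 4*b + b*log(81)


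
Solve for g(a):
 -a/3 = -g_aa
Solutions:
 g(a) = C1 + C2*a + a^3/18


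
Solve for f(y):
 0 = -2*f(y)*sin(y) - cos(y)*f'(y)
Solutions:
 f(y) = C1*cos(y)^2


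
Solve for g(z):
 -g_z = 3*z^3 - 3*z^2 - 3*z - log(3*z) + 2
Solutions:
 g(z) = C1 - 3*z^4/4 + z^3 + 3*z^2/2 + z*log(z) - 3*z + z*log(3)


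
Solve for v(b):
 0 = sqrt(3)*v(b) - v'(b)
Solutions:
 v(b) = C1*exp(sqrt(3)*b)


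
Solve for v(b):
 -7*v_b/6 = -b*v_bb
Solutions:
 v(b) = C1 + C2*b^(13/6)


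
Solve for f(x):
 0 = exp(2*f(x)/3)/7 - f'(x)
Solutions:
 f(x) = 3*log(-sqrt(-1/(C1 + x))) - 3*log(2) + 3*log(42)/2
 f(x) = 3*log(-1/(C1 + x))/2 - 3*log(2) + 3*log(42)/2


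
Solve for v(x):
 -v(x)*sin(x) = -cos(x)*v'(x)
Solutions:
 v(x) = C1/cos(x)


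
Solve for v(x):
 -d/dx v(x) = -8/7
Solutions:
 v(x) = C1 + 8*x/7


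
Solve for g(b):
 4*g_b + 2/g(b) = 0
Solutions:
 g(b) = -sqrt(C1 - b)
 g(b) = sqrt(C1 - b)


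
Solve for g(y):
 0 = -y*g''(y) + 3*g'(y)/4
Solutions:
 g(y) = C1 + C2*y^(7/4)


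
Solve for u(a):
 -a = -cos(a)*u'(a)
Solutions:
 u(a) = C1 + Integral(a/cos(a), a)


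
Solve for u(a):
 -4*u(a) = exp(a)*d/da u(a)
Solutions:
 u(a) = C1*exp(4*exp(-a))


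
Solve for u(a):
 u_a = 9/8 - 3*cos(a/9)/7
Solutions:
 u(a) = C1 + 9*a/8 - 27*sin(a/9)/7


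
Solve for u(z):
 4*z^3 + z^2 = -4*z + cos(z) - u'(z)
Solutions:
 u(z) = C1 - z^4 - z^3/3 - 2*z^2 + sin(z)


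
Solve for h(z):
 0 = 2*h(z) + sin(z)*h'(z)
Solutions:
 h(z) = C1*(cos(z) + 1)/(cos(z) - 1)


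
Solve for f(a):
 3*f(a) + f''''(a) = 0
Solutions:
 f(a) = (C1*sin(sqrt(2)*3^(1/4)*a/2) + C2*cos(sqrt(2)*3^(1/4)*a/2))*exp(-sqrt(2)*3^(1/4)*a/2) + (C3*sin(sqrt(2)*3^(1/4)*a/2) + C4*cos(sqrt(2)*3^(1/4)*a/2))*exp(sqrt(2)*3^(1/4)*a/2)


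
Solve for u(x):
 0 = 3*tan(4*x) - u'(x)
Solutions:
 u(x) = C1 - 3*log(cos(4*x))/4


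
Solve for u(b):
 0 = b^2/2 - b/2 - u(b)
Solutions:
 u(b) = b*(b - 1)/2


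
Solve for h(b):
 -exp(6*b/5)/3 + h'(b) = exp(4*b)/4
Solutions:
 h(b) = C1 + 5*exp(6*b/5)/18 + exp(4*b)/16


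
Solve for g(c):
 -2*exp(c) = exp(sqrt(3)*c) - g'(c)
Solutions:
 g(c) = C1 + 2*exp(c) + sqrt(3)*exp(sqrt(3)*c)/3


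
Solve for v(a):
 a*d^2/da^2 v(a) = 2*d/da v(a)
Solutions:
 v(a) = C1 + C2*a^3


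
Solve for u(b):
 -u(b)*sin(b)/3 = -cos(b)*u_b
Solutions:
 u(b) = C1/cos(b)^(1/3)


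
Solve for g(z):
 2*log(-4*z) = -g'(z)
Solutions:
 g(z) = C1 - 2*z*log(-z) + 2*z*(1 - 2*log(2))


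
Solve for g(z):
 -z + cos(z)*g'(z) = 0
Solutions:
 g(z) = C1 + Integral(z/cos(z), z)


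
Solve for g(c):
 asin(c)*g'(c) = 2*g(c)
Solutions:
 g(c) = C1*exp(2*Integral(1/asin(c), c))


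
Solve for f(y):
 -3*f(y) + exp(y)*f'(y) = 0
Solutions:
 f(y) = C1*exp(-3*exp(-y))


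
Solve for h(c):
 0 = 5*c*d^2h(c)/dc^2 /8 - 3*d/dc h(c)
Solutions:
 h(c) = C1 + C2*c^(29/5)


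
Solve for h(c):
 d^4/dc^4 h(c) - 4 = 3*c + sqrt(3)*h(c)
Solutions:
 h(c) = C1*exp(-3^(1/8)*c) + C2*exp(3^(1/8)*c) + C3*sin(3^(1/8)*c) + C4*cos(3^(1/8)*c) - sqrt(3)*c - 4*sqrt(3)/3


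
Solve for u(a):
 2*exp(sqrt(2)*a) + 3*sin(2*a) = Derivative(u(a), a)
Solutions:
 u(a) = C1 + sqrt(2)*exp(sqrt(2)*a) - 3*cos(2*a)/2


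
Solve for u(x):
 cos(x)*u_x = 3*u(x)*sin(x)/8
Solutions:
 u(x) = C1/cos(x)^(3/8)


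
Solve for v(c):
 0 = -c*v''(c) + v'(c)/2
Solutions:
 v(c) = C1 + C2*c^(3/2)


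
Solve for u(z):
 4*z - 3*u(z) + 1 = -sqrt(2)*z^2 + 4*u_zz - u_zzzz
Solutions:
 u(z) = C1*exp(-z*sqrt(2 + sqrt(7))) + C2*exp(z*sqrt(2 + sqrt(7))) + C3*sin(z*sqrt(-2 + sqrt(7))) + C4*cos(z*sqrt(-2 + sqrt(7))) + sqrt(2)*z^2/3 + 4*z/3 - 8*sqrt(2)/9 + 1/3


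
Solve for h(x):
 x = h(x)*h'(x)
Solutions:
 h(x) = -sqrt(C1 + x^2)
 h(x) = sqrt(C1 + x^2)


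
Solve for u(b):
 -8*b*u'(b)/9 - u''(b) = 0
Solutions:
 u(b) = C1 + C2*erf(2*b/3)


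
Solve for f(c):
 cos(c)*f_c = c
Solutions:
 f(c) = C1 + Integral(c/cos(c), c)


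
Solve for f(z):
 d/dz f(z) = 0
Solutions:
 f(z) = C1


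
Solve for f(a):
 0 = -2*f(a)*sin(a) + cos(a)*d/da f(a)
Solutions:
 f(a) = C1/cos(a)^2


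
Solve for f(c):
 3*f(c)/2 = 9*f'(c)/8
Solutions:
 f(c) = C1*exp(4*c/3)


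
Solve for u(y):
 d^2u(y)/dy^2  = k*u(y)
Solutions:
 u(y) = C1*exp(-sqrt(k)*y) + C2*exp(sqrt(k)*y)


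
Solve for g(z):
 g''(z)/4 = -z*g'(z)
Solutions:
 g(z) = C1 + C2*erf(sqrt(2)*z)


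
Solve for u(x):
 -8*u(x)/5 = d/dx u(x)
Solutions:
 u(x) = C1*exp(-8*x/5)


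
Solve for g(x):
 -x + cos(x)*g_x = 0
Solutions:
 g(x) = C1 + Integral(x/cos(x), x)


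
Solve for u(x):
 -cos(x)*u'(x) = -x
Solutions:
 u(x) = C1 + Integral(x/cos(x), x)


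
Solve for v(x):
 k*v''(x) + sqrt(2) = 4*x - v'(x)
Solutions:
 v(x) = C1 + C2*exp(-x/k) - 4*k*x + 2*x^2 - sqrt(2)*x


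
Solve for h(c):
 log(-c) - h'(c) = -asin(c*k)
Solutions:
 h(c) = C1 + c*log(-c) - c + Piecewise((c*asin(c*k) + sqrt(-c^2*k^2 + 1)/k, Ne(k, 0)), (0, True))


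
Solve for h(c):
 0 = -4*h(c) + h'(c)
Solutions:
 h(c) = C1*exp(4*c)


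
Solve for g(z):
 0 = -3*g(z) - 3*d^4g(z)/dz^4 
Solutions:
 g(z) = (C1*sin(sqrt(2)*z/2) + C2*cos(sqrt(2)*z/2))*exp(-sqrt(2)*z/2) + (C3*sin(sqrt(2)*z/2) + C4*cos(sqrt(2)*z/2))*exp(sqrt(2)*z/2)


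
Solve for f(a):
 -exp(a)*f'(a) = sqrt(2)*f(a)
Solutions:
 f(a) = C1*exp(sqrt(2)*exp(-a))


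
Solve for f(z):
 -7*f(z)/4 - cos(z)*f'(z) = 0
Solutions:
 f(z) = C1*(sin(z) - 1)^(7/8)/(sin(z) + 1)^(7/8)


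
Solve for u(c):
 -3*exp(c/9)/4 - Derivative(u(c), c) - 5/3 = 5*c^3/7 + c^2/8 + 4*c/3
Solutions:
 u(c) = C1 - 5*c^4/28 - c^3/24 - 2*c^2/3 - 5*c/3 - 27*exp(c/9)/4


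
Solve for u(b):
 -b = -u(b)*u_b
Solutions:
 u(b) = -sqrt(C1 + b^2)
 u(b) = sqrt(C1 + b^2)


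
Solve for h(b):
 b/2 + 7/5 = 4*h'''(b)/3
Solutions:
 h(b) = C1 + C2*b + C3*b^2 + b^4/64 + 7*b^3/40


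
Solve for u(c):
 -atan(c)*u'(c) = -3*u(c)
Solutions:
 u(c) = C1*exp(3*Integral(1/atan(c), c))


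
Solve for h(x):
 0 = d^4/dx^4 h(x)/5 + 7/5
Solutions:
 h(x) = C1 + C2*x + C3*x^2 + C4*x^3 - 7*x^4/24


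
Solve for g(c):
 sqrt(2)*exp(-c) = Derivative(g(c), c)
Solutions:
 g(c) = C1 - sqrt(2)*exp(-c)


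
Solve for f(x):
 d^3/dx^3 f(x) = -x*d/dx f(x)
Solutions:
 f(x) = C1 + Integral(C2*airyai(-x) + C3*airybi(-x), x)


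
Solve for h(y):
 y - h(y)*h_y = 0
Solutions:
 h(y) = -sqrt(C1 + y^2)
 h(y) = sqrt(C1 + y^2)


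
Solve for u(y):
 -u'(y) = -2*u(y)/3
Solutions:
 u(y) = C1*exp(2*y/3)


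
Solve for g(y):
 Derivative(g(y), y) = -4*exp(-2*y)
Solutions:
 g(y) = C1 + 2*exp(-2*y)


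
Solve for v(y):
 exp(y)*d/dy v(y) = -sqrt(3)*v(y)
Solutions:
 v(y) = C1*exp(sqrt(3)*exp(-y))


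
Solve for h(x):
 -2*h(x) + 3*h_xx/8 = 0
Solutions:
 h(x) = C1*exp(-4*sqrt(3)*x/3) + C2*exp(4*sqrt(3)*x/3)


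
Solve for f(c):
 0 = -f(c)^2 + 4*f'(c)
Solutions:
 f(c) = -4/(C1 + c)


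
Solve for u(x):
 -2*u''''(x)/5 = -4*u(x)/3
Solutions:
 u(x) = C1*exp(-10^(1/4)*3^(3/4)*x/3) + C2*exp(10^(1/4)*3^(3/4)*x/3) + C3*sin(10^(1/4)*3^(3/4)*x/3) + C4*cos(10^(1/4)*3^(3/4)*x/3)


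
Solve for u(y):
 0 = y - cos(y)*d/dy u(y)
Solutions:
 u(y) = C1 + Integral(y/cos(y), y)


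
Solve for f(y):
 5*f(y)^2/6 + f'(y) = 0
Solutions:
 f(y) = 6/(C1 + 5*y)


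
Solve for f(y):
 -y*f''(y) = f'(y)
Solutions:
 f(y) = C1 + C2*log(y)


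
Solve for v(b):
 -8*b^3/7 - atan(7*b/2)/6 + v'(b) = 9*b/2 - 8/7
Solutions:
 v(b) = C1 + 2*b^4/7 + 9*b^2/4 + b*atan(7*b/2)/6 - 8*b/7 - log(49*b^2 + 4)/42


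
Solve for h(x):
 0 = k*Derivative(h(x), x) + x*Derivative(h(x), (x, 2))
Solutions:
 h(x) = C1 + x^(1 - re(k))*(C2*sin(log(x)*Abs(im(k))) + C3*cos(log(x)*im(k)))


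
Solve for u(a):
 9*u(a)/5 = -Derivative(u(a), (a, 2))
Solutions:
 u(a) = C1*sin(3*sqrt(5)*a/5) + C2*cos(3*sqrt(5)*a/5)


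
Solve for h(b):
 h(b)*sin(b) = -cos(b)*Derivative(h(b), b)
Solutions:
 h(b) = C1*cos(b)


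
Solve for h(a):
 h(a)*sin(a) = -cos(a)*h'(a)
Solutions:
 h(a) = C1*cos(a)


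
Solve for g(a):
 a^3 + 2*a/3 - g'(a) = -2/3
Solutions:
 g(a) = C1 + a^4/4 + a^2/3 + 2*a/3


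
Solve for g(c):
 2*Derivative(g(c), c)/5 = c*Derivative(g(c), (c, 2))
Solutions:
 g(c) = C1 + C2*c^(7/5)


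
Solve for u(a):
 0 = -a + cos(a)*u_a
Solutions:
 u(a) = C1 + Integral(a/cos(a), a)


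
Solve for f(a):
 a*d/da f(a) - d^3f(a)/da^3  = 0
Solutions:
 f(a) = C1 + Integral(C2*airyai(a) + C3*airybi(a), a)


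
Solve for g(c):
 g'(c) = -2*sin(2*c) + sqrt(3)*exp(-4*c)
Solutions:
 g(c) = C1 + cos(2*c) - sqrt(3)*exp(-4*c)/4


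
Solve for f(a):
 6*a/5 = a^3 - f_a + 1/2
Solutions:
 f(a) = C1 + a^4/4 - 3*a^2/5 + a/2


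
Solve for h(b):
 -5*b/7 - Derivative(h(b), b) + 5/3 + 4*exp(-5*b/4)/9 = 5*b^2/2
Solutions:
 h(b) = C1 - 5*b^3/6 - 5*b^2/14 + 5*b/3 - 16*exp(-5*b/4)/45


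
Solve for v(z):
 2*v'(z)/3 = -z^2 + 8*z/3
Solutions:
 v(z) = C1 - z^3/2 + 2*z^2


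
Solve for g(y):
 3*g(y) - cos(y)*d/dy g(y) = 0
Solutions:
 g(y) = C1*(sin(y) + 1)^(3/2)/(sin(y) - 1)^(3/2)


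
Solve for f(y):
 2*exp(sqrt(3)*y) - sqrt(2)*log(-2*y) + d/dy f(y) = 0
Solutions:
 f(y) = C1 + sqrt(2)*y*log(-y) + sqrt(2)*y*(-1 + log(2)) - 2*sqrt(3)*exp(sqrt(3)*y)/3


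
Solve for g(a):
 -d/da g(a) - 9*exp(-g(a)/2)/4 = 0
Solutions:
 g(a) = 2*log(C1 - 9*a/8)


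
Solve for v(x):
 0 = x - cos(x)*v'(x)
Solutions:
 v(x) = C1 + Integral(x/cos(x), x)


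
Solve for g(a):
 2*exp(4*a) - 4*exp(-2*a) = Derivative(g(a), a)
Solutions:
 g(a) = C1 + exp(4*a)/2 + 2*exp(-2*a)


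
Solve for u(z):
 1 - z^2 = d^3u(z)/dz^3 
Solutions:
 u(z) = C1 + C2*z + C3*z^2 - z^5/60 + z^3/6


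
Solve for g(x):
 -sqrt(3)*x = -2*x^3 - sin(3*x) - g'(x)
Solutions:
 g(x) = C1 - x^4/2 + sqrt(3)*x^2/2 + cos(3*x)/3


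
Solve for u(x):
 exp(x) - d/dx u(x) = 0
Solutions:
 u(x) = C1 + exp(x)


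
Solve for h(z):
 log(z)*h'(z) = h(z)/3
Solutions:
 h(z) = C1*exp(li(z)/3)


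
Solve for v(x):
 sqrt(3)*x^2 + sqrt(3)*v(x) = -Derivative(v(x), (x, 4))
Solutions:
 v(x) = -x^2 + (C1*sin(sqrt(2)*3^(1/8)*x/2) + C2*cos(sqrt(2)*3^(1/8)*x/2))*exp(-sqrt(2)*3^(1/8)*x/2) + (C3*sin(sqrt(2)*3^(1/8)*x/2) + C4*cos(sqrt(2)*3^(1/8)*x/2))*exp(sqrt(2)*3^(1/8)*x/2)


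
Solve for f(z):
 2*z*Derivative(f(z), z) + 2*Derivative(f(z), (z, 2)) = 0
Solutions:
 f(z) = C1 + C2*erf(sqrt(2)*z/2)


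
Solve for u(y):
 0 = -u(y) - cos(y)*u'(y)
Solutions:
 u(y) = C1*sqrt(sin(y) - 1)/sqrt(sin(y) + 1)


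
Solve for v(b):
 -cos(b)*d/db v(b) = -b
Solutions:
 v(b) = C1 + Integral(b/cos(b), b)


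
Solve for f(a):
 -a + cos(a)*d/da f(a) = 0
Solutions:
 f(a) = C1 + Integral(a/cos(a), a)


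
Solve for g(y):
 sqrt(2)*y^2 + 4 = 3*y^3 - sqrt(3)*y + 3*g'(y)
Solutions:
 g(y) = C1 - y^4/4 + sqrt(2)*y^3/9 + sqrt(3)*y^2/6 + 4*y/3


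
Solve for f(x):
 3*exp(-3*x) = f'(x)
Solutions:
 f(x) = C1 - exp(-3*x)


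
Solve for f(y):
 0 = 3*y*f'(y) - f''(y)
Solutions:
 f(y) = C1 + C2*erfi(sqrt(6)*y/2)


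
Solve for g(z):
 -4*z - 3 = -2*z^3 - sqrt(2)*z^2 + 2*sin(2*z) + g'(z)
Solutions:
 g(z) = C1 + z^4/2 + sqrt(2)*z^3/3 - 2*z^2 - 3*z + cos(2*z)


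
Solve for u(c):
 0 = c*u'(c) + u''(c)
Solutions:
 u(c) = C1 + C2*erf(sqrt(2)*c/2)


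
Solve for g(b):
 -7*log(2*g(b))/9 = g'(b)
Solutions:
 9*Integral(1/(log(_y) + log(2)), (_y, g(b)))/7 = C1 - b


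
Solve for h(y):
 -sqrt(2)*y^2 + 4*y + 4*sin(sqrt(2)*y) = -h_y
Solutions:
 h(y) = C1 + sqrt(2)*y^3/3 - 2*y^2 + 2*sqrt(2)*cos(sqrt(2)*y)


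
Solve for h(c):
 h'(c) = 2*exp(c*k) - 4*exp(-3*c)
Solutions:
 h(c) = C1 + 4*exp(-3*c)/3 + 2*exp(c*k)/k


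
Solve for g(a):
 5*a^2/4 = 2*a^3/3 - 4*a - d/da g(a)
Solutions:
 g(a) = C1 + a^4/6 - 5*a^3/12 - 2*a^2


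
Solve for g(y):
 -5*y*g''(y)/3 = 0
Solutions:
 g(y) = C1 + C2*y


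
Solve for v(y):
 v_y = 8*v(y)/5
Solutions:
 v(y) = C1*exp(8*y/5)


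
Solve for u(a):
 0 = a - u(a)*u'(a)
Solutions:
 u(a) = -sqrt(C1 + a^2)
 u(a) = sqrt(C1 + a^2)


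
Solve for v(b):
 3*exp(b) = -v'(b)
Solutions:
 v(b) = C1 - 3*exp(b)


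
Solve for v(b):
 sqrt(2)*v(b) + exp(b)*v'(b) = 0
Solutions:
 v(b) = C1*exp(sqrt(2)*exp(-b))


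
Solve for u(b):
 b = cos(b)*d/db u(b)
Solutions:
 u(b) = C1 + Integral(b/cos(b), b)


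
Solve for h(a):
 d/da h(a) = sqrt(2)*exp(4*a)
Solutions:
 h(a) = C1 + sqrt(2)*exp(4*a)/4


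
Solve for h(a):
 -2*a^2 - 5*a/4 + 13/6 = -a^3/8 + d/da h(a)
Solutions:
 h(a) = C1 + a^4/32 - 2*a^3/3 - 5*a^2/8 + 13*a/6


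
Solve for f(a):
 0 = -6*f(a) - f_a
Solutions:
 f(a) = C1*exp(-6*a)


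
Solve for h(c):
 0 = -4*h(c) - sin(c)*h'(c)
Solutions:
 h(c) = C1*(cos(c)^2 + 2*cos(c) + 1)/(cos(c)^2 - 2*cos(c) + 1)


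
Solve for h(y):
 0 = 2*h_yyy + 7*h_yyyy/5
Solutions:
 h(y) = C1 + C2*y + C3*y^2 + C4*exp(-10*y/7)


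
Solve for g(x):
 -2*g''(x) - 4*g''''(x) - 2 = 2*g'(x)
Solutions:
 g(x) = C1 + C2*exp(-6^(1/3)*x*(-(9 + sqrt(87))^(1/3) + 6^(1/3)/(9 + sqrt(87))^(1/3))/12)*sin(2^(1/3)*3^(1/6)*x*(3*2^(1/3)/(9 + sqrt(87))^(1/3) + 3^(2/3)*(9 + sqrt(87))^(1/3))/12) + C3*exp(-6^(1/3)*x*(-(9 + sqrt(87))^(1/3) + 6^(1/3)/(9 + sqrt(87))^(1/3))/12)*cos(2^(1/3)*3^(1/6)*x*(3*2^(1/3)/(9 + sqrt(87))^(1/3) + 3^(2/3)*(9 + sqrt(87))^(1/3))/12) + C4*exp(6^(1/3)*x*(-(9 + sqrt(87))^(1/3) + 6^(1/3)/(9 + sqrt(87))^(1/3))/6) - x


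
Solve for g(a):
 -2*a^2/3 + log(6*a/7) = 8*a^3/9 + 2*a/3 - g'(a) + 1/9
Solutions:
 g(a) = C1 + 2*a^4/9 + 2*a^3/9 + a^2/3 - a*log(a) + a*log(7/6) + 10*a/9


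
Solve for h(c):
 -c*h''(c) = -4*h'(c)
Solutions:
 h(c) = C1 + C2*c^5


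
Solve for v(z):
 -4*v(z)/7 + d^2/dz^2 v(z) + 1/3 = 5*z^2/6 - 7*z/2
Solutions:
 v(z) = C1*exp(-2*sqrt(7)*z/7) + C2*exp(2*sqrt(7)*z/7) - 35*z^2/24 + 49*z/8 - 217/48


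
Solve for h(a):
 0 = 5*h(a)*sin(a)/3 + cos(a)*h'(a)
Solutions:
 h(a) = C1*cos(a)^(5/3)


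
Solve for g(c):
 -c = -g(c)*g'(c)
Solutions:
 g(c) = -sqrt(C1 + c^2)
 g(c) = sqrt(C1 + c^2)


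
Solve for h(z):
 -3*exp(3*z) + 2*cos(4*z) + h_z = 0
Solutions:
 h(z) = C1 + exp(3*z) - sin(4*z)/2


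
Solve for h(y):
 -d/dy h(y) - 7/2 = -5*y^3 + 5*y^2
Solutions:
 h(y) = C1 + 5*y^4/4 - 5*y^3/3 - 7*y/2


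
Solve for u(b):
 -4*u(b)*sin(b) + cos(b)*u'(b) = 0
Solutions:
 u(b) = C1/cos(b)^4


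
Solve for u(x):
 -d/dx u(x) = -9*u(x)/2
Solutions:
 u(x) = C1*exp(9*x/2)


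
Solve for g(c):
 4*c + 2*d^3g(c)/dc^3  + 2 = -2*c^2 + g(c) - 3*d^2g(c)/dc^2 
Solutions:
 g(c) = C3*exp(c/2) + 2*c^2 + 4*c + (C1 + C2*c)*exp(-c) + 14


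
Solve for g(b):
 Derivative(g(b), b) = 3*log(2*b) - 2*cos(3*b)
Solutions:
 g(b) = C1 + 3*b*log(b) - 3*b + 3*b*log(2) - 2*sin(3*b)/3


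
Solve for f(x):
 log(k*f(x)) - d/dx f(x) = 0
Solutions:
 li(k*f(x))/k = C1 + x


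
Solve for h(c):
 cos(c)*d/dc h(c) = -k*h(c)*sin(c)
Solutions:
 h(c) = C1*exp(k*log(cos(c)))


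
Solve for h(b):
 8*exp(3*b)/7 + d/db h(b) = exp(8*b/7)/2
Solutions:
 h(b) = C1 + 7*exp(8*b/7)/16 - 8*exp(3*b)/21


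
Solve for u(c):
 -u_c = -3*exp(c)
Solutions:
 u(c) = C1 + 3*exp(c)


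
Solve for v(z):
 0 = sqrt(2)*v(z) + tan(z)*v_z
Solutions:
 v(z) = C1/sin(z)^(sqrt(2))


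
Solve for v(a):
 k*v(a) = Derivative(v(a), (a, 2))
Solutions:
 v(a) = C1*exp(-a*sqrt(k)) + C2*exp(a*sqrt(k))


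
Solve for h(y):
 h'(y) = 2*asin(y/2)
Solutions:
 h(y) = C1 + 2*y*asin(y/2) + 2*sqrt(4 - y^2)


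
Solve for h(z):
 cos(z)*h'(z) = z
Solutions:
 h(z) = C1 + Integral(z/cos(z), z)


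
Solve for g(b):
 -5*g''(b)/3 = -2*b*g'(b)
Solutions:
 g(b) = C1 + C2*erfi(sqrt(15)*b/5)


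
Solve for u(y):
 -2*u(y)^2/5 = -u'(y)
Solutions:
 u(y) = -5/(C1 + 2*y)


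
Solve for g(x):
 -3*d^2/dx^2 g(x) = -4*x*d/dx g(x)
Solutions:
 g(x) = C1 + C2*erfi(sqrt(6)*x/3)


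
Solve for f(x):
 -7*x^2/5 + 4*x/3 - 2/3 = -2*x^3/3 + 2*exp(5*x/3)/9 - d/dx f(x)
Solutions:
 f(x) = C1 - x^4/6 + 7*x^3/15 - 2*x^2/3 + 2*x/3 + 2*exp(5*x/3)/15


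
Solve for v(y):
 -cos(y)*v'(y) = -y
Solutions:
 v(y) = C1 + Integral(y/cos(y), y)


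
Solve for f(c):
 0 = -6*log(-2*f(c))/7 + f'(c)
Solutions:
 -7*Integral(1/(log(-_y) + log(2)), (_y, f(c)))/6 = C1 - c


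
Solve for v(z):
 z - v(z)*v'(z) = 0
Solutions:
 v(z) = -sqrt(C1 + z^2)
 v(z) = sqrt(C1 + z^2)


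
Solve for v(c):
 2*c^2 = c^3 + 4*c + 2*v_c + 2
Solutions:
 v(c) = C1 - c^4/8 + c^3/3 - c^2 - c


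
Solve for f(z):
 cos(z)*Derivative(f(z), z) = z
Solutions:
 f(z) = C1 + Integral(z/cos(z), z)


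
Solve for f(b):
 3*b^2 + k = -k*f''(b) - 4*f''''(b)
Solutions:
 f(b) = C1 + C2*b + C3*exp(-b*sqrt(-k)/2) + C4*exp(b*sqrt(-k)/2) - b^4/(4*k) + b^2*(-1/2 + 12/k^2)


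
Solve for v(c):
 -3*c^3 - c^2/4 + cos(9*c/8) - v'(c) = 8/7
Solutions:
 v(c) = C1 - 3*c^4/4 - c^3/12 - 8*c/7 + 8*sin(9*c/8)/9


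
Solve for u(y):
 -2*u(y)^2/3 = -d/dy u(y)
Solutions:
 u(y) = -3/(C1 + 2*y)


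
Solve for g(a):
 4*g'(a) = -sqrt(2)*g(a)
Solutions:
 g(a) = C1*exp(-sqrt(2)*a/4)


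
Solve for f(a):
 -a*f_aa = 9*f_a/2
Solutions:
 f(a) = C1 + C2/a^(7/2)


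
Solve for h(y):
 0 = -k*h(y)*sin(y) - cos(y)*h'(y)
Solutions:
 h(y) = C1*exp(k*log(cos(y)))


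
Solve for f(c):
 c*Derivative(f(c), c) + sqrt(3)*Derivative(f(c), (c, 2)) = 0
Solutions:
 f(c) = C1 + C2*erf(sqrt(2)*3^(3/4)*c/6)


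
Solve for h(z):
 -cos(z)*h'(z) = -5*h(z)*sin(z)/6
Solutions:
 h(z) = C1/cos(z)^(5/6)


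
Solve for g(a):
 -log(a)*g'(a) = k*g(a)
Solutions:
 g(a) = C1*exp(-k*li(a))


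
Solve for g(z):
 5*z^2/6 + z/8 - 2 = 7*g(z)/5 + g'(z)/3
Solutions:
 g(z) = C1*exp(-21*z/5) + 25*z^2/42 - 685*z/3528 - 102415/74088


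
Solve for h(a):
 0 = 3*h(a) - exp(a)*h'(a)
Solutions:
 h(a) = C1*exp(-3*exp(-a))


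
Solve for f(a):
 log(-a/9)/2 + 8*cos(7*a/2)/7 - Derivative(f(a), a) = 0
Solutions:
 f(a) = C1 + a*log(-a)/2 - a*log(3) - a/2 + 16*sin(7*a/2)/49


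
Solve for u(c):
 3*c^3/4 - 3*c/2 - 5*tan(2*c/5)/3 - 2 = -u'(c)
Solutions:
 u(c) = C1 - 3*c^4/16 + 3*c^2/4 + 2*c - 25*log(cos(2*c/5))/6


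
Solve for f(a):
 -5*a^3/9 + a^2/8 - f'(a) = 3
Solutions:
 f(a) = C1 - 5*a^4/36 + a^3/24 - 3*a


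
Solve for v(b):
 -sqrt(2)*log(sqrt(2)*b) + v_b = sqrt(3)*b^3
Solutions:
 v(b) = C1 + sqrt(3)*b^4/4 + sqrt(2)*b*log(b) - sqrt(2)*b + sqrt(2)*b*log(2)/2


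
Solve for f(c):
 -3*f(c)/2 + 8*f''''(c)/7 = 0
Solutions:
 f(c) = C1*exp(-21^(1/4)*c/2) + C2*exp(21^(1/4)*c/2) + C3*sin(21^(1/4)*c/2) + C4*cos(21^(1/4)*c/2)


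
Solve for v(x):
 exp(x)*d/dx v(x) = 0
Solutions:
 v(x) = C1


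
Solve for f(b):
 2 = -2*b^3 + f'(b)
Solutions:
 f(b) = C1 + b^4/2 + 2*b


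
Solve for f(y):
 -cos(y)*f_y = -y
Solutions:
 f(y) = C1 + Integral(y/cos(y), y)


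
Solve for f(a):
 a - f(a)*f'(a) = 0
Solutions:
 f(a) = -sqrt(C1 + a^2)
 f(a) = sqrt(C1 + a^2)


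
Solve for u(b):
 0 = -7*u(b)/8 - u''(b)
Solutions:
 u(b) = C1*sin(sqrt(14)*b/4) + C2*cos(sqrt(14)*b/4)


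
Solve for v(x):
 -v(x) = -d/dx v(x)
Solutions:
 v(x) = C1*exp(x)


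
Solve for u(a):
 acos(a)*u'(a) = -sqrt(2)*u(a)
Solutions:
 u(a) = C1*exp(-sqrt(2)*Integral(1/acos(a), a))


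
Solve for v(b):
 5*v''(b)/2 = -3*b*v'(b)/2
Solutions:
 v(b) = C1 + C2*erf(sqrt(30)*b/10)


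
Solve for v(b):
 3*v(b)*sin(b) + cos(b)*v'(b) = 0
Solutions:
 v(b) = C1*cos(b)^3


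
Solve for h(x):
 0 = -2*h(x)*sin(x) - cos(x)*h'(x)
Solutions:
 h(x) = C1*cos(x)^2


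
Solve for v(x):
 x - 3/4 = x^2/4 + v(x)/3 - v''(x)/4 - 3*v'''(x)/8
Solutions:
 v(x) = C1*exp(-x*(2*2^(1/3)/(9*sqrt(77) + 79)^(1/3) + 4 + 2^(2/3)*(9*sqrt(77) + 79)^(1/3))/18)*sin(2^(1/3)*sqrt(3)*x*(-2^(1/3)*(9*sqrt(77) + 79)^(1/3) + 2/(9*sqrt(77) + 79)^(1/3))/18) + C2*exp(-x*(2*2^(1/3)/(9*sqrt(77) + 79)^(1/3) + 4 + 2^(2/3)*(9*sqrt(77) + 79)^(1/3))/18)*cos(2^(1/3)*sqrt(3)*x*(-2^(1/3)*(9*sqrt(77) + 79)^(1/3) + 2/(9*sqrt(77) + 79)^(1/3))/18) + C3*exp(x*(-2 + 2*2^(1/3)/(9*sqrt(77) + 79)^(1/3) + 2^(2/3)*(9*sqrt(77) + 79)^(1/3))/9) - 3*x^2/4 + 3*x - 27/8


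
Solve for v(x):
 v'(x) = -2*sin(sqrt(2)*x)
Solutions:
 v(x) = C1 + sqrt(2)*cos(sqrt(2)*x)


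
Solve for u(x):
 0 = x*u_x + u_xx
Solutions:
 u(x) = C1 + C2*erf(sqrt(2)*x/2)


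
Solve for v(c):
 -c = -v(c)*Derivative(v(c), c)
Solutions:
 v(c) = -sqrt(C1 + c^2)
 v(c) = sqrt(C1 + c^2)


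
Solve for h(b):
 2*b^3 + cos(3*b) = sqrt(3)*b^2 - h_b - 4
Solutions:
 h(b) = C1 - b^4/2 + sqrt(3)*b^3/3 - 4*b - sin(3*b)/3


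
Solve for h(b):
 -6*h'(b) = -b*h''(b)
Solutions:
 h(b) = C1 + C2*b^7


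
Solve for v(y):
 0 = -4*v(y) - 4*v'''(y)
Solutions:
 v(y) = C3*exp(-y) + (C1*sin(sqrt(3)*y/2) + C2*cos(sqrt(3)*y/2))*exp(y/2)


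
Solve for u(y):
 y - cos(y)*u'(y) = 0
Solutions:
 u(y) = C1 + Integral(y/cos(y), y)


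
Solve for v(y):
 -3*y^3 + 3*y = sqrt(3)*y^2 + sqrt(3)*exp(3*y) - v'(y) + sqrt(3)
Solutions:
 v(y) = C1 + 3*y^4/4 + sqrt(3)*y^3/3 - 3*y^2/2 + sqrt(3)*y + sqrt(3)*exp(3*y)/3


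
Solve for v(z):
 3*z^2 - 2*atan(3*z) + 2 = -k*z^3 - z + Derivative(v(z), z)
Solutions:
 v(z) = C1 + k*z^4/4 + z^3 + z^2/2 - 2*z*atan(3*z) + 2*z + log(9*z^2 + 1)/3


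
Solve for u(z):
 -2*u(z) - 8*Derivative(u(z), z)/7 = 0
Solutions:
 u(z) = C1*exp(-7*z/4)


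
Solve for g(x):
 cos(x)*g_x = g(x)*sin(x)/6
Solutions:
 g(x) = C1/cos(x)^(1/6)


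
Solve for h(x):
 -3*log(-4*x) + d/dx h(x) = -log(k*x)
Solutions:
 h(x) = C1 + x*(-log(-k) - 2 + 6*log(2)) + 2*x*log(-x)


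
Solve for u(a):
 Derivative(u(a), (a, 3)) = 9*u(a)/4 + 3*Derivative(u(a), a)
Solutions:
 u(a) = C1*exp(-a*((sqrt(17) + 9)^(-1/3) + (sqrt(17) + 9)^(1/3)/4))*sin(sqrt(3)*a*(-(sqrt(17) + 9)^(1/3)/4 + (sqrt(17) + 9)^(-1/3))) + C2*exp(-a*((sqrt(17) + 9)^(-1/3) + (sqrt(17) + 9)^(1/3)/4))*cos(sqrt(3)*a*(-(sqrt(17) + 9)^(1/3)/4 + (sqrt(17) + 9)^(-1/3))) + C3*exp(a*(2/(sqrt(17) + 9)^(1/3) + (sqrt(17) + 9)^(1/3)/2))


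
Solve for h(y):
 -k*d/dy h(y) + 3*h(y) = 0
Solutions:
 h(y) = C1*exp(3*y/k)


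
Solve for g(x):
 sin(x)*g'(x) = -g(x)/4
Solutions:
 g(x) = C1*(cos(x) + 1)^(1/8)/(cos(x) - 1)^(1/8)


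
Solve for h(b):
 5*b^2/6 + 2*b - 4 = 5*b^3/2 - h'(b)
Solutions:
 h(b) = C1 + 5*b^4/8 - 5*b^3/18 - b^2 + 4*b


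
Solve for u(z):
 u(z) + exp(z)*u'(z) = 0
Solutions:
 u(z) = C1*exp(exp(-z))


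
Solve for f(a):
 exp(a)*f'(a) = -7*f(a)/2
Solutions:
 f(a) = C1*exp(7*exp(-a)/2)


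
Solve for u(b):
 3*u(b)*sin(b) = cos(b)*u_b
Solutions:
 u(b) = C1/cos(b)^3


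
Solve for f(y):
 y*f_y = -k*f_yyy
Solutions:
 f(y) = C1 + Integral(C2*airyai(y*(-1/k)^(1/3)) + C3*airybi(y*(-1/k)^(1/3)), y)


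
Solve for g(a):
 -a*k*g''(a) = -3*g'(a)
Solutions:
 g(a) = C1 + a^(((re(k) + 3)*re(k) + im(k)^2)/(re(k)^2 + im(k)^2))*(C2*sin(3*log(a)*Abs(im(k))/(re(k)^2 + im(k)^2)) + C3*cos(3*log(a)*im(k)/(re(k)^2 + im(k)^2)))


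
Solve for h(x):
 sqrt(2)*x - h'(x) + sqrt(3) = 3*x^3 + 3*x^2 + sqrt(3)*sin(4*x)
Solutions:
 h(x) = C1 - 3*x^4/4 - x^3 + sqrt(2)*x^2/2 + sqrt(3)*x + sqrt(3)*cos(4*x)/4


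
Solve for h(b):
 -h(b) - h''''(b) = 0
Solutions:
 h(b) = (C1*sin(sqrt(2)*b/2) + C2*cos(sqrt(2)*b/2))*exp(-sqrt(2)*b/2) + (C3*sin(sqrt(2)*b/2) + C4*cos(sqrt(2)*b/2))*exp(sqrt(2)*b/2)


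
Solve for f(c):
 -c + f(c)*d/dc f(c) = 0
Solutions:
 f(c) = -sqrt(C1 + c^2)
 f(c) = sqrt(C1 + c^2)


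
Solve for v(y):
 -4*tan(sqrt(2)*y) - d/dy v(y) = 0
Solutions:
 v(y) = C1 + 2*sqrt(2)*log(cos(sqrt(2)*y))


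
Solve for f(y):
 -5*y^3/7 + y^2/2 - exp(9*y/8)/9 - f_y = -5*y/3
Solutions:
 f(y) = C1 - 5*y^4/28 + y^3/6 + 5*y^2/6 - 8*exp(9*y/8)/81


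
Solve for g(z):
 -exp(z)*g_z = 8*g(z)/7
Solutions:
 g(z) = C1*exp(8*exp(-z)/7)


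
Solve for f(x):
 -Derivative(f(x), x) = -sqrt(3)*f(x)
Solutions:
 f(x) = C1*exp(sqrt(3)*x)


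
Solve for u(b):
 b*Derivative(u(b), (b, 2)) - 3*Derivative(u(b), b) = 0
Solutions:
 u(b) = C1 + C2*b^4


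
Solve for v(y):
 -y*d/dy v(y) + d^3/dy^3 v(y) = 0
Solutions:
 v(y) = C1 + Integral(C2*airyai(y) + C3*airybi(y), y)


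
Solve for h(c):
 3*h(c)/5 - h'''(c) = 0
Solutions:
 h(c) = C3*exp(3^(1/3)*5^(2/3)*c/5) + (C1*sin(3^(5/6)*5^(2/3)*c/10) + C2*cos(3^(5/6)*5^(2/3)*c/10))*exp(-3^(1/3)*5^(2/3)*c/10)


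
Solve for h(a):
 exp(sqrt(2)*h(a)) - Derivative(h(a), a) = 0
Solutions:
 h(a) = sqrt(2)*(2*log(-1/(C1 + a)) - log(2))/4


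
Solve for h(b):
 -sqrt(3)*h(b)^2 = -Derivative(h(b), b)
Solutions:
 h(b) = -1/(C1 + sqrt(3)*b)


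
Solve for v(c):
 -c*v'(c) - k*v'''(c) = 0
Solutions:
 v(c) = C1 + Integral(C2*airyai(c*(-1/k)^(1/3)) + C3*airybi(c*(-1/k)^(1/3)), c)


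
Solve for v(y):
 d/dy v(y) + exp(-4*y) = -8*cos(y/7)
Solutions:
 v(y) = C1 - 56*sin(y/7) + exp(-4*y)/4


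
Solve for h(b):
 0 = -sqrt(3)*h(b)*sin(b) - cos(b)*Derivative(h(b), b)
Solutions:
 h(b) = C1*cos(b)^(sqrt(3))


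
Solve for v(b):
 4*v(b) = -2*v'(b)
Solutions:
 v(b) = C1*exp(-2*b)


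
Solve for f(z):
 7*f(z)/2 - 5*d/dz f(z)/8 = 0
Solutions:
 f(z) = C1*exp(28*z/5)


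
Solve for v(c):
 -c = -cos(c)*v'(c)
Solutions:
 v(c) = C1 + Integral(c/cos(c), c)


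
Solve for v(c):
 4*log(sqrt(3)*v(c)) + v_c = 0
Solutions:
 Integral(1/(2*log(_y) + log(3)), (_y, v(c)))/2 = C1 - c


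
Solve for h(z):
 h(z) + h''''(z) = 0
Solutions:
 h(z) = (C1*sin(sqrt(2)*z/2) + C2*cos(sqrt(2)*z/2))*exp(-sqrt(2)*z/2) + (C3*sin(sqrt(2)*z/2) + C4*cos(sqrt(2)*z/2))*exp(sqrt(2)*z/2)


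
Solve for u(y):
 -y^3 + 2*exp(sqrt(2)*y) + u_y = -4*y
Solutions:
 u(y) = C1 + y^4/4 - 2*y^2 - sqrt(2)*exp(sqrt(2)*y)


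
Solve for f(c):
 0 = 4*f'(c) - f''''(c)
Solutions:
 f(c) = C1 + C4*exp(2^(2/3)*c) + (C2*sin(2^(2/3)*sqrt(3)*c/2) + C3*cos(2^(2/3)*sqrt(3)*c/2))*exp(-2^(2/3)*c/2)


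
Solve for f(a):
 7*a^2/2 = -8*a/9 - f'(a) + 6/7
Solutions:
 f(a) = C1 - 7*a^3/6 - 4*a^2/9 + 6*a/7


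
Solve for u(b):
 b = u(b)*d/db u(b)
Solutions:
 u(b) = -sqrt(C1 + b^2)
 u(b) = sqrt(C1 + b^2)


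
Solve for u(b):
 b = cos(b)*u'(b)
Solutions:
 u(b) = C1 + Integral(b/cos(b), b)


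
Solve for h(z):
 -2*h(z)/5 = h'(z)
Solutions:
 h(z) = C1*exp(-2*z/5)


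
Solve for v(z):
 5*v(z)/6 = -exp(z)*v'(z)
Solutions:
 v(z) = C1*exp(5*exp(-z)/6)


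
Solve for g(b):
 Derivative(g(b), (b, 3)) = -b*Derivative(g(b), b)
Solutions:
 g(b) = C1 + Integral(C2*airyai(-b) + C3*airybi(-b), b)


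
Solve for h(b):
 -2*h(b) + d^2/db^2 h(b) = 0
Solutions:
 h(b) = C1*exp(-sqrt(2)*b) + C2*exp(sqrt(2)*b)


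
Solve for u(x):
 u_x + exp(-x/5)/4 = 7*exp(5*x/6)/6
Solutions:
 u(x) = C1 + 7*exp(5*x/6)/5 + 5*exp(-x/5)/4


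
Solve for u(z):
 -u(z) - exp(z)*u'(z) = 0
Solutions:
 u(z) = C1*exp(exp(-z))


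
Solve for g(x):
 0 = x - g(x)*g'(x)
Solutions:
 g(x) = -sqrt(C1 + x^2)
 g(x) = sqrt(C1 + x^2)


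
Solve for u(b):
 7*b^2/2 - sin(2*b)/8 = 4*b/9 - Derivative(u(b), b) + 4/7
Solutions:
 u(b) = C1 - 7*b^3/6 + 2*b^2/9 + 4*b/7 - cos(2*b)/16


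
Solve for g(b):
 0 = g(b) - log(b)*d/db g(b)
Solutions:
 g(b) = C1*exp(li(b))


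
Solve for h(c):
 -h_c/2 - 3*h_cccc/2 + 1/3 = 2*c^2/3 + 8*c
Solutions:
 h(c) = C1 + C4*exp(-3^(2/3)*c/3) - 4*c^3/9 - 8*c^2 + 2*c/3 + (C2*sin(3^(1/6)*c/2) + C3*cos(3^(1/6)*c/2))*exp(3^(2/3)*c/6)


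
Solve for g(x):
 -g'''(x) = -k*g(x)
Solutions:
 g(x) = C1*exp(k^(1/3)*x) + C2*exp(k^(1/3)*x*(-1 + sqrt(3)*I)/2) + C3*exp(-k^(1/3)*x*(1 + sqrt(3)*I)/2)


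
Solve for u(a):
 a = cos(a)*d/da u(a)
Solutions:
 u(a) = C1 + Integral(a/cos(a), a)


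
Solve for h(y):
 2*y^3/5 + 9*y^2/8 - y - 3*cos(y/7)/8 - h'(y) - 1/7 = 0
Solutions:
 h(y) = C1 + y^4/10 + 3*y^3/8 - y^2/2 - y/7 - 21*sin(y/7)/8


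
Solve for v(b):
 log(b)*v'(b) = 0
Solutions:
 v(b) = C1


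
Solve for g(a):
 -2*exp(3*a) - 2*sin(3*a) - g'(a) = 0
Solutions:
 g(a) = C1 - 2*exp(3*a)/3 + 2*cos(3*a)/3


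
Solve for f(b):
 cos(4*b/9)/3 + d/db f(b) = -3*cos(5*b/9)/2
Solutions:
 f(b) = C1 - 3*sin(4*b/9)/4 - 27*sin(5*b/9)/10


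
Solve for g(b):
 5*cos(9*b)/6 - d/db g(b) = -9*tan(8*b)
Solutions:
 g(b) = C1 - 9*log(cos(8*b))/8 + 5*sin(9*b)/54


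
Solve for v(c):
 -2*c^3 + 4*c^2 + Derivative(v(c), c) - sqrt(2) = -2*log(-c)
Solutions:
 v(c) = C1 + c^4/2 - 4*c^3/3 - 2*c*log(-c) + c*(sqrt(2) + 2)


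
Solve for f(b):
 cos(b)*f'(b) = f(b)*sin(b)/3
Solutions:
 f(b) = C1/cos(b)^(1/3)


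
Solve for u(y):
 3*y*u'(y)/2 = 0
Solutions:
 u(y) = C1


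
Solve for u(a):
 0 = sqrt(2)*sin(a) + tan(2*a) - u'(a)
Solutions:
 u(a) = C1 - log(cos(2*a))/2 - sqrt(2)*cos(a)


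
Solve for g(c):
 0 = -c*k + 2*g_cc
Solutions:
 g(c) = C1 + C2*c + c^3*k/12


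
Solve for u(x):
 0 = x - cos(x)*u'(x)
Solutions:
 u(x) = C1 + Integral(x/cos(x), x)


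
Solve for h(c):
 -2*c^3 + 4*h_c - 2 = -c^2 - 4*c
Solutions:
 h(c) = C1 + c^4/8 - c^3/12 - c^2/2 + c/2


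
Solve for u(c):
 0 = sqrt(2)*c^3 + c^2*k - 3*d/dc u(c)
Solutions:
 u(c) = C1 + sqrt(2)*c^4/12 + c^3*k/9


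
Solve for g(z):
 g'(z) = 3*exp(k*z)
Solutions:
 g(z) = C1 + 3*exp(k*z)/k


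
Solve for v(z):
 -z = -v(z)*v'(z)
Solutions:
 v(z) = -sqrt(C1 + z^2)
 v(z) = sqrt(C1 + z^2)


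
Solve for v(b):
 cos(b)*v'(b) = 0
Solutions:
 v(b) = C1


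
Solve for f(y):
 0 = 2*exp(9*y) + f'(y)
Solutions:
 f(y) = C1 - 2*exp(9*y)/9


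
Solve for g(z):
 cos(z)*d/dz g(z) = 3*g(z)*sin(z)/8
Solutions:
 g(z) = C1/cos(z)^(3/8)


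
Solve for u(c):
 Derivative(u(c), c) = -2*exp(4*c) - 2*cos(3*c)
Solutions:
 u(c) = C1 - exp(4*c)/2 - 2*sin(3*c)/3


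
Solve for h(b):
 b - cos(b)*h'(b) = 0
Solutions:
 h(b) = C1 + Integral(b/cos(b), b)


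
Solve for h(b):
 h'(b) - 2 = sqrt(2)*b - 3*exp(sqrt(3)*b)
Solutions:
 h(b) = C1 + sqrt(2)*b^2/2 + 2*b - sqrt(3)*exp(sqrt(3)*b)


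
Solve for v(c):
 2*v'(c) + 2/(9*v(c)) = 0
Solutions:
 v(c) = -sqrt(C1 - 2*c)/3
 v(c) = sqrt(C1 - 2*c)/3


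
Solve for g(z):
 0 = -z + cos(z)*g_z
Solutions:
 g(z) = C1 + Integral(z/cos(z), z)


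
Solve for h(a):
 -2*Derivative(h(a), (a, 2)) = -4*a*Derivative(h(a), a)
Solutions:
 h(a) = C1 + C2*erfi(a)


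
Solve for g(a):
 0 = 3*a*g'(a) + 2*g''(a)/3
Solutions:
 g(a) = C1 + C2*erf(3*a/2)


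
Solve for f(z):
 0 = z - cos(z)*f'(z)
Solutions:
 f(z) = C1 + Integral(z/cos(z), z)


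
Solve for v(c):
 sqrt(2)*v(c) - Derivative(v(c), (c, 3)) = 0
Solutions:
 v(c) = C3*exp(2^(1/6)*c) + (C1*sin(2^(1/6)*sqrt(3)*c/2) + C2*cos(2^(1/6)*sqrt(3)*c/2))*exp(-2^(1/6)*c/2)


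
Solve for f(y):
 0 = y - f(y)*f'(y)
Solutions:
 f(y) = -sqrt(C1 + y^2)
 f(y) = sqrt(C1 + y^2)


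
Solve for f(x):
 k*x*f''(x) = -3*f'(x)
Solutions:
 f(x) = C1 + x^(((re(k) - 3)*re(k) + im(k)^2)/(re(k)^2 + im(k)^2))*(C2*sin(3*log(x)*Abs(im(k))/(re(k)^2 + im(k)^2)) + C3*cos(3*log(x)*im(k)/(re(k)^2 + im(k)^2)))


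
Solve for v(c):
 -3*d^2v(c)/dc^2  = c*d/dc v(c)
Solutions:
 v(c) = C1 + C2*erf(sqrt(6)*c/6)


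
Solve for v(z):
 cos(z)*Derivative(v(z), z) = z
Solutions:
 v(z) = C1 + Integral(z/cos(z), z)


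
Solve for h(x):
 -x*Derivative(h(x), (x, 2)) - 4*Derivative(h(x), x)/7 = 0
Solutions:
 h(x) = C1 + C2*x^(3/7)


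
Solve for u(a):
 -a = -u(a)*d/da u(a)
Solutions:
 u(a) = -sqrt(C1 + a^2)
 u(a) = sqrt(C1 + a^2)


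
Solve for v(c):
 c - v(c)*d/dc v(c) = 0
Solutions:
 v(c) = -sqrt(C1 + c^2)
 v(c) = sqrt(C1 + c^2)


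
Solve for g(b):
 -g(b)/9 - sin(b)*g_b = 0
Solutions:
 g(b) = C1*(cos(b) + 1)^(1/18)/(cos(b) - 1)^(1/18)


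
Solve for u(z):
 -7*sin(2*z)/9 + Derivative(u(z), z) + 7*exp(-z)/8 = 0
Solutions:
 u(z) = C1 - 7*cos(2*z)/18 + 7*exp(-z)/8


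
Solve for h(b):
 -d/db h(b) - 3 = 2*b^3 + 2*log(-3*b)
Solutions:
 h(b) = C1 - b^4/2 - 2*b*log(-b) + b*(-2*log(3) - 1)


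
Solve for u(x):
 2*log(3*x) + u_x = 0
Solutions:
 u(x) = C1 - 2*x*log(x) - x*log(9) + 2*x


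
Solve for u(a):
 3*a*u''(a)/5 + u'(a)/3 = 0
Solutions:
 u(a) = C1 + C2*a^(4/9)


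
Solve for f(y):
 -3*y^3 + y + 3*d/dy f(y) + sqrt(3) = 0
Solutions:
 f(y) = C1 + y^4/4 - y^2/6 - sqrt(3)*y/3


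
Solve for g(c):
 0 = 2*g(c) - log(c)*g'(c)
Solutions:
 g(c) = C1*exp(2*li(c))


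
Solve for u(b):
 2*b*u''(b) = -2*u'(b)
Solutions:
 u(b) = C1 + C2*log(b)


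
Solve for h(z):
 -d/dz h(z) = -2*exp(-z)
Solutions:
 h(z) = C1 - 2*exp(-z)


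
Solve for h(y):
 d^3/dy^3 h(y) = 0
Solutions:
 h(y) = C1 + C2*y + C3*y^2


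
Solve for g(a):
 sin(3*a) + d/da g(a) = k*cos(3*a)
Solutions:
 g(a) = C1 + k*sin(3*a)/3 + cos(3*a)/3


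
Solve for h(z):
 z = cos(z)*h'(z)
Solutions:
 h(z) = C1 + Integral(z/cos(z), z)


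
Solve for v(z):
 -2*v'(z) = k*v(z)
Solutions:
 v(z) = C1*exp(-k*z/2)


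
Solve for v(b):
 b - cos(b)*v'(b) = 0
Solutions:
 v(b) = C1 + Integral(b/cos(b), b)


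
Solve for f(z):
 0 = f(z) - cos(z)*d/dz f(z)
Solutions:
 f(z) = C1*sqrt(sin(z) + 1)/sqrt(sin(z) - 1)


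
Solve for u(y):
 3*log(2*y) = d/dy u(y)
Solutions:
 u(y) = C1 + 3*y*log(y) - 3*y + y*log(8)


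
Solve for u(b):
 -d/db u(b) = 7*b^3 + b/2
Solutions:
 u(b) = C1 - 7*b^4/4 - b^2/4


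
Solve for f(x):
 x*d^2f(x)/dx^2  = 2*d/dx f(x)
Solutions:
 f(x) = C1 + C2*x^3


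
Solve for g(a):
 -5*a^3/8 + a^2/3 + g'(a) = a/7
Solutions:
 g(a) = C1 + 5*a^4/32 - a^3/9 + a^2/14


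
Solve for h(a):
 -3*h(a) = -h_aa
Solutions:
 h(a) = C1*exp(-sqrt(3)*a) + C2*exp(sqrt(3)*a)


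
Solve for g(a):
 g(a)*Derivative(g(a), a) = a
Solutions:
 g(a) = -sqrt(C1 + a^2)
 g(a) = sqrt(C1 + a^2)


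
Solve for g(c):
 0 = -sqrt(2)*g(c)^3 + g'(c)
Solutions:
 g(c) = -sqrt(2)*sqrt(-1/(C1 + sqrt(2)*c))/2
 g(c) = sqrt(2)*sqrt(-1/(C1 + sqrt(2)*c))/2


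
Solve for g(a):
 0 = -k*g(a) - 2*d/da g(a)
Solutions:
 g(a) = C1*exp(-a*k/2)


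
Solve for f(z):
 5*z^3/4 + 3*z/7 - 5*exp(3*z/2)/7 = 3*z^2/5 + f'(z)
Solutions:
 f(z) = C1 + 5*z^4/16 - z^3/5 + 3*z^2/14 - 10*exp(3*z/2)/21


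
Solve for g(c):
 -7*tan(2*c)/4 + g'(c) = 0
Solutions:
 g(c) = C1 - 7*log(cos(2*c))/8


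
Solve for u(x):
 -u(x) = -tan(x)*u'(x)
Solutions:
 u(x) = C1*sin(x)


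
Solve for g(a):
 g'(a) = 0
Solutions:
 g(a) = C1


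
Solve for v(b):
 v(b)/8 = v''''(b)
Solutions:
 v(b) = C1*exp(-2^(1/4)*b/2) + C2*exp(2^(1/4)*b/2) + C3*sin(2^(1/4)*b/2) + C4*cos(2^(1/4)*b/2)


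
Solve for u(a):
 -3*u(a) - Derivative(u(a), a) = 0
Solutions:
 u(a) = C1*exp(-3*a)


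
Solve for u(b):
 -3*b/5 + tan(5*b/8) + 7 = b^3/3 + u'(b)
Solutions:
 u(b) = C1 - b^4/12 - 3*b^2/10 + 7*b - 8*log(cos(5*b/8))/5


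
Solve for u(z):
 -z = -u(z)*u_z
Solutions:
 u(z) = -sqrt(C1 + z^2)
 u(z) = sqrt(C1 + z^2)


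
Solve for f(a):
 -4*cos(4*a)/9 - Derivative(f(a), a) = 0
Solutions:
 f(a) = C1 - sin(4*a)/9


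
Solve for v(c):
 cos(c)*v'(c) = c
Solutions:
 v(c) = C1 + Integral(c/cos(c), c)


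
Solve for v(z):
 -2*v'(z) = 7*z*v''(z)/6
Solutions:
 v(z) = C1 + C2/z^(5/7)


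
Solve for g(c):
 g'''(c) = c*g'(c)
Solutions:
 g(c) = C1 + Integral(C2*airyai(c) + C3*airybi(c), c)


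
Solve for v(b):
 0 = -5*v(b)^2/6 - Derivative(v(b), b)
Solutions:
 v(b) = 6/(C1 + 5*b)


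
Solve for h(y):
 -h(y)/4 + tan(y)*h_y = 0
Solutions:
 h(y) = C1*sin(y)^(1/4)


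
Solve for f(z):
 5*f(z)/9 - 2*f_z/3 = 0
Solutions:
 f(z) = C1*exp(5*z/6)


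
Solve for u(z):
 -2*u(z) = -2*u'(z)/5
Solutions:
 u(z) = C1*exp(5*z)


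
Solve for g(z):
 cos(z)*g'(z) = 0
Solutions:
 g(z) = C1


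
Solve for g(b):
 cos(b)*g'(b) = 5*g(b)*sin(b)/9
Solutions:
 g(b) = C1/cos(b)^(5/9)


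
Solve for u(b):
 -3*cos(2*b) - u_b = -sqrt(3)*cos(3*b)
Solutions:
 u(b) = C1 - 3*sin(2*b)/2 + sqrt(3)*sin(3*b)/3


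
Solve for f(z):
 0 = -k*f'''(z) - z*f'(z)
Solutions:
 f(z) = C1 + Integral(C2*airyai(z*(-1/k)^(1/3)) + C3*airybi(z*(-1/k)^(1/3)), z)


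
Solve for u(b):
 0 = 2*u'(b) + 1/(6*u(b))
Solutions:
 u(b) = -sqrt(C1 - 6*b)/6
 u(b) = sqrt(C1 - 6*b)/6


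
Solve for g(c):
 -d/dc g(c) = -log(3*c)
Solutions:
 g(c) = C1 + c*log(c) - c + c*log(3)


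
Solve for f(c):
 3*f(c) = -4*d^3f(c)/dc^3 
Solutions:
 f(c) = C3*exp(-6^(1/3)*c/2) + (C1*sin(2^(1/3)*3^(5/6)*c/4) + C2*cos(2^(1/3)*3^(5/6)*c/4))*exp(6^(1/3)*c/4)


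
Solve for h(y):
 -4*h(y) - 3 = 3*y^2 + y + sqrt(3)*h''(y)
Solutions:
 h(y) = C1*sin(2*3^(3/4)*y/3) + C2*cos(2*3^(3/4)*y/3) - 3*y^2/4 - y/4 - 3/4 + 3*sqrt(3)/8


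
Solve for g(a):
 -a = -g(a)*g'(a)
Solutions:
 g(a) = -sqrt(C1 + a^2)
 g(a) = sqrt(C1 + a^2)


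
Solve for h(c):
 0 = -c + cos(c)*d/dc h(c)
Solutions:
 h(c) = C1 + Integral(c/cos(c), c)


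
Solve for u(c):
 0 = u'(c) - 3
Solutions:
 u(c) = C1 + 3*c


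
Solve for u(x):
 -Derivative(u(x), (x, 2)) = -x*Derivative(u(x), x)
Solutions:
 u(x) = C1 + C2*erfi(sqrt(2)*x/2)


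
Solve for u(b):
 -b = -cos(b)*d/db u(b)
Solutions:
 u(b) = C1 + Integral(b/cos(b), b)
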